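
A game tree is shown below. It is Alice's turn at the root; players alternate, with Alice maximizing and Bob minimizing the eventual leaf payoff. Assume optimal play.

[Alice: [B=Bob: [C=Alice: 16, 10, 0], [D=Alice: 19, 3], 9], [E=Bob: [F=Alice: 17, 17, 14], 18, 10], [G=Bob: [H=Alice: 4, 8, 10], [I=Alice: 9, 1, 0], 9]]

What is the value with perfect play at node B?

9

C: max(16, 10, 0) = 16
D: max(19, 3) = 19
B: min(16, 19, 9) = 9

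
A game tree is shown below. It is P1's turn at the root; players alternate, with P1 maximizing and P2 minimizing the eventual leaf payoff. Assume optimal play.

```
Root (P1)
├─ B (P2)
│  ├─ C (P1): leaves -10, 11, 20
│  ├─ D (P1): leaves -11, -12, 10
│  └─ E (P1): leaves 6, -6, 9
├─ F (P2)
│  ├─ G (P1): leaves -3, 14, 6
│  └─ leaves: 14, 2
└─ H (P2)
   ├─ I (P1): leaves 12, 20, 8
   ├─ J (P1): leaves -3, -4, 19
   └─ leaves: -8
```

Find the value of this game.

9

C (P1): max(-10, 11, 20) = 20
D (P1): max(-11, -12, 10) = 10
E (P1): max(6, -6, 9) = 9
B (P2): min(20, 10, 9) = 9
G (P1): max(-3, 14, 6) = 14
F (P2): min(14, 14, 2) = 2
I (P1): max(12, 20, 8) = 20
J (P1): max(-3, -4, 19) = 19
H (P2): min(20, 19, -8) = -8
Root (P1): max(9, 2, -8) = 9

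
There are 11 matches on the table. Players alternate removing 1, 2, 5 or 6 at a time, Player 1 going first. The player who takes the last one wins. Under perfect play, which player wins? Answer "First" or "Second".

Mark each pile size as W (mover wins) or L (mover loses):
i:   0  1  2  3  4  5  6  7  8  9 10 11
     L  W  W  L  W  W  W  L  W  W  L  W
Position 11 is W, so the first player wins.

First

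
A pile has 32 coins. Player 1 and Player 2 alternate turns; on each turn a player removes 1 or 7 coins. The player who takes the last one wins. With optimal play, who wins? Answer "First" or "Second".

Mark each pile size as W (mover wins) or L (mover loses):
i:   0  1  2  3  4  5  6  7  8  9 10 11 12 13 14 15 16 17 18 19 20 21 22 23 24 25 26 27 28 29 30 31 32
     L  W  L  W  L  W  L  W  L  W  L  W  L  W  L  W  L  W  L  W  L  W  L  W  L  W  L  W  L  W  L  W  L
Position 32 is L, so the second player wins.

Second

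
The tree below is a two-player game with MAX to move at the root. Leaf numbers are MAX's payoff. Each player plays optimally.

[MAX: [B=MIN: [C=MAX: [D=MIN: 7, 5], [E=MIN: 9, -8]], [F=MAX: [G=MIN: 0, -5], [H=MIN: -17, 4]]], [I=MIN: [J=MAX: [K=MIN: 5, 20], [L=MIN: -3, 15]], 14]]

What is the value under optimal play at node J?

K: min(5, 20) = 5
L: min(-3, 15) = -3
J: max(5, -3) = 5

5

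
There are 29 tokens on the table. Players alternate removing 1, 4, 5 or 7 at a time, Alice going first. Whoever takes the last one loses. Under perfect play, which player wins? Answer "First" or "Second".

Compute winning (W) and losing (L) positions by backward induction:
i:   0  1  2  3  4  5  6  7  8  9 10 11 12 13 14 15 16 17 18 19 20 21 22 23 24 25 26 27 28 29
     W  L  W  L  W  W  W  W  W  L  W  L  W  W  W  W  W  L  W  L  W  W  W  W  W  L  W  L  W  W
Position 29 is W, so the first player wins.

First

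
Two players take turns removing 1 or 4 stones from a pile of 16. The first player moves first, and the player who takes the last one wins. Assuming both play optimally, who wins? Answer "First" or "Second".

Positions where the player to move wins (W) vs loses (L):
i:   0  1  2  3  4  5  6  7  8  9 10 11 12 13 14 15 16
     L  W  L  W  W  L  W  L  W  W  L  W  L  W  W  L  W
Position 16 is W, so the first player wins.

First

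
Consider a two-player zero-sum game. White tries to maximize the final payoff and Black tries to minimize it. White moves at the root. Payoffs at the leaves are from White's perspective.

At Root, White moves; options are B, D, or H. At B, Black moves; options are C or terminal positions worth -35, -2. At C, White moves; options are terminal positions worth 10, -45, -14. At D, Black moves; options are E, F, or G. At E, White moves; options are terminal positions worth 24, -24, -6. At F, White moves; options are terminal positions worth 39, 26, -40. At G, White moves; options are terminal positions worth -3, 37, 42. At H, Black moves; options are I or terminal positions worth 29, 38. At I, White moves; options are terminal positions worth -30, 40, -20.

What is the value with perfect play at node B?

C: max(10, -45, -14) = 10
B: min(10, -35, -2) = -35

-35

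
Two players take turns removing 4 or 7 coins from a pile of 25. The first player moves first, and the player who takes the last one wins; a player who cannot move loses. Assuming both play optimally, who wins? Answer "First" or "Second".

Second

W/L table (W = player to move can force a win):
i:   0  1  2  3  4  5  6  7  8  9 10 11 12 13 14 15 16 17 18 19 20 21 22 23 24 25
     L  L  L  L  W  W  W  W  W  W  W  L  L  L  L  W  W  W  W  W  W  W  L  L  L  L
Position 25 is L, so the second player wins.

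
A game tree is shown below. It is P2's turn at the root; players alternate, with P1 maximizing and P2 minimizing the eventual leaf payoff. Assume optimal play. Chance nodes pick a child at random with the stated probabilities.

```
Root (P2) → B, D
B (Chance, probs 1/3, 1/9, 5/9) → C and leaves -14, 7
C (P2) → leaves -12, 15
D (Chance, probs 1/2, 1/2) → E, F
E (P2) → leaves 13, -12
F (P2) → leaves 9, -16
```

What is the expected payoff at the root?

C (P2): min(-12, 15) = -12
B (Chance): 1/3·-12 + 1/9·-14 + 5/9·7 = -1.67
E (P2): min(13, -12) = -12
F (P2): min(9, -16) = -16
D (Chance): 1/2·-12 + 1/2·-16 = -14
Root (P2): min(-1.67, -14) = -14

-14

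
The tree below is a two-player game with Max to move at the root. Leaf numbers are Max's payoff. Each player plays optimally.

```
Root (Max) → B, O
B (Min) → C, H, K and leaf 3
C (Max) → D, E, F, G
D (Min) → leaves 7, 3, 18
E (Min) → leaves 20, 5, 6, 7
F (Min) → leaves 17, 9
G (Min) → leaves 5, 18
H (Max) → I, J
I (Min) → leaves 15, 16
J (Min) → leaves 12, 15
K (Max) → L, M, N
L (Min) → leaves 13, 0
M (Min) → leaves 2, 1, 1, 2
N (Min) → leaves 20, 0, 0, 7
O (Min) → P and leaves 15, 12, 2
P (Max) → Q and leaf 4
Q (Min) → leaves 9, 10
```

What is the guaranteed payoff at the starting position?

2

D (Min): min(7, 3, 18) = 3
E (Min): min(20, 5, 6, 7) = 5
F (Min): min(17, 9) = 9
G (Min): min(5, 18) = 5
C (Max): max(3, 5, 9, 5) = 9
I (Min): min(15, 16) = 15
J (Min): min(12, 15) = 12
H (Max): max(15, 12) = 15
L (Min): min(13, 0) = 0
M (Min): min(2, 1, 1, 2) = 1
N (Min): min(20, 0, 0, 7) = 0
K (Max): max(0, 1, 0) = 1
B (Min): min(9, 15, 1, 3) = 1
Q (Min): min(9, 10) = 9
P (Max): max(9, 4) = 9
O (Min): min(9, 15, 12, 2) = 2
Root (Max): max(1, 2) = 2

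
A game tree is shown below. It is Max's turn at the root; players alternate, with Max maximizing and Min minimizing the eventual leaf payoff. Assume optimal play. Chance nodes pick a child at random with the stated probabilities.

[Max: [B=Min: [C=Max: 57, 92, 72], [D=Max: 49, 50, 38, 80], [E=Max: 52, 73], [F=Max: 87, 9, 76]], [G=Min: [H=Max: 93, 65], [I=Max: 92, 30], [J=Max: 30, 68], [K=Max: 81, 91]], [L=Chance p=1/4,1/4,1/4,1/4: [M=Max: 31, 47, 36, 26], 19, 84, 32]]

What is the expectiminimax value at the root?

C (Max): max(57, 92, 72) = 92
D (Max): max(49, 50, 38, 80) = 80
E (Max): max(52, 73) = 73
F (Max): max(87, 9, 76) = 87
B (Min): min(92, 80, 73, 87) = 73
H (Max): max(93, 65) = 93
I (Max): max(92, 30) = 92
J (Max): max(30, 68) = 68
K (Max): max(81, 91) = 91
G (Min): min(93, 92, 68, 91) = 68
M (Max): max(31, 47, 36, 26) = 47
L (Chance): 1/4·47 + 1/4·19 + 1/4·84 + 1/4·32 = 45.5
Root (Max): max(73, 68, 45.5) = 73

73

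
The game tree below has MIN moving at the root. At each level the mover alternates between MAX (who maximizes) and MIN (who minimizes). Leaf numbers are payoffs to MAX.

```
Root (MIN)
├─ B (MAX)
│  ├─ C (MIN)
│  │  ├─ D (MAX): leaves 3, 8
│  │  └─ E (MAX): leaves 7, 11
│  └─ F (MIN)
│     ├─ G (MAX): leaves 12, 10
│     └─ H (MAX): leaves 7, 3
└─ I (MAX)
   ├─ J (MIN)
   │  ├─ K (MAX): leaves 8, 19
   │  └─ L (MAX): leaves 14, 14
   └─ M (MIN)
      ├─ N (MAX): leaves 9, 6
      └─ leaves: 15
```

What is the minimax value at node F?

G: max(12, 10) = 12
H: max(7, 3) = 7
F: min(12, 7) = 7

7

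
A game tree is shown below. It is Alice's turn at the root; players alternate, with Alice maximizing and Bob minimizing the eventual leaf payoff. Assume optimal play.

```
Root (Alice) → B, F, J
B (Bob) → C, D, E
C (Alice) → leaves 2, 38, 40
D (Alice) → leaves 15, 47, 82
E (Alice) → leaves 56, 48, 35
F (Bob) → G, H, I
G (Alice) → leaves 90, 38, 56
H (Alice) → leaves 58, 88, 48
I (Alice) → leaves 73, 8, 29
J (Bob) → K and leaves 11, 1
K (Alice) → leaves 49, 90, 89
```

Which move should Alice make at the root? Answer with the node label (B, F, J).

C (Alice): max(2, 38, 40) = 40
D (Alice): max(15, 47, 82) = 82
E (Alice): max(56, 48, 35) = 56
B (Bob): min(40, 82, 56) = 40
G (Alice): max(90, 38, 56) = 90
H (Alice): max(58, 88, 48) = 88
I (Alice): max(73, 8, 29) = 73
F (Bob): min(90, 88, 73) = 73
K (Alice): max(49, 90, 89) = 90
J (Bob): min(90, 11, 1) = 1
Root (Alice): max(40, 73, 1) = 73
Alice picks the child with the highest value: F (value 73).

F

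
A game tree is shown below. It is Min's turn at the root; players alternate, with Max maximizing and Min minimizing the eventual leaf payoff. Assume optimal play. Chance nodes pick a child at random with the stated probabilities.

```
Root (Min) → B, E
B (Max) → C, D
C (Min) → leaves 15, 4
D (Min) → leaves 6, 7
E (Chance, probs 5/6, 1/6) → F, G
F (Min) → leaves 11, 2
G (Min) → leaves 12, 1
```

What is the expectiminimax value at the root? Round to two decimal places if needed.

C (Min): min(15, 4) = 4
D (Min): min(6, 7) = 6
B (Max): max(4, 6) = 6
F (Min): min(11, 2) = 2
G (Min): min(12, 1) = 1
E (Chance): 5/6·2 + 1/6·1 = 1.83
Root (Min): min(6, 1.83) = 1.83

1.83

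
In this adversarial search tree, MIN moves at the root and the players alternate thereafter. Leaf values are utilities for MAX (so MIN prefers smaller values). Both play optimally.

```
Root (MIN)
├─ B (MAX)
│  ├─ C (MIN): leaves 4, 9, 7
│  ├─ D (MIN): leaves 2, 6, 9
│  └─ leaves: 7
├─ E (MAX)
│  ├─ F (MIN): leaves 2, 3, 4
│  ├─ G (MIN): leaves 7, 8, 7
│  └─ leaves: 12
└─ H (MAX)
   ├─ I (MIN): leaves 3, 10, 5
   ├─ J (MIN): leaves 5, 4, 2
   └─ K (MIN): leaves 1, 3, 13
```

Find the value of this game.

C (MIN): min(4, 9, 7) = 4
D (MIN): min(2, 6, 9) = 2
B (MAX): max(4, 2, 7) = 7
F (MIN): min(2, 3, 4) = 2
G (MIN): min(7, 8, 7) = 7
E (MAX): max(2, 7, 12) = 12
I (MIN): min(3, 10, 5) = 3
J (MIN): min(5, 4, 2) = 2
K (MIN): min(1, 3, 13) = 1
H (MAX): max(3, 2, 1) = 3
Root (MIN): min(7, 12, 3) = 3

3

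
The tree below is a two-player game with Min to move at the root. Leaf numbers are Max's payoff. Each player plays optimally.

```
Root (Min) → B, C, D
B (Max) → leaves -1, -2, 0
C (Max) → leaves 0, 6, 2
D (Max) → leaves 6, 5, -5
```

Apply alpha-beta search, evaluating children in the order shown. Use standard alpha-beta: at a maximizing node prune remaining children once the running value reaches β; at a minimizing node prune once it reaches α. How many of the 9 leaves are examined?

B [α=-∞,β=+∞]: v=0
C [α=-∞,β=0]: v=0 after child 1 ≥ β → β-cutoff, skip 2
D [α=-∞,β=0]: v=6 after child 1 ≥ β → β-cutoff, skip 2
Root [α=-∞,β=+∞]: v=0
Leaves evaluated: 5 of 9.

5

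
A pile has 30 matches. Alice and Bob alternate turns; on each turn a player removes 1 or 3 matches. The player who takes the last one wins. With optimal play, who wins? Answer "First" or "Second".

Second

Compute winning (W) and losing (L) positions by backward induction:
i:   0  1  2  3  4  5  6  7  8  9 10 11 12 13 14 15 16 17 18 19 20 21 22 23 24 25 26 27 28 29 30
     L  W  L  W  L  W  L  W  L  W  L  W  L  W  L  W  L  W  L  W  L  W  L  W  L  W  L  W  L  W  L
Position 30 is L, so the second player wins.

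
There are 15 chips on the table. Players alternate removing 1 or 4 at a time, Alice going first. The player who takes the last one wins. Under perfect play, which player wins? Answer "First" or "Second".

Second

Mark each pile size as W (mover wins) or L (mover loses):
i:   0  1  2  3  4  5  6  7  8  9 10 11 12 13 14 15
     L  W  L  W  W  L  W  L  W  W  L  W  L  W  W  L
Position 15 is L, so the second player wins.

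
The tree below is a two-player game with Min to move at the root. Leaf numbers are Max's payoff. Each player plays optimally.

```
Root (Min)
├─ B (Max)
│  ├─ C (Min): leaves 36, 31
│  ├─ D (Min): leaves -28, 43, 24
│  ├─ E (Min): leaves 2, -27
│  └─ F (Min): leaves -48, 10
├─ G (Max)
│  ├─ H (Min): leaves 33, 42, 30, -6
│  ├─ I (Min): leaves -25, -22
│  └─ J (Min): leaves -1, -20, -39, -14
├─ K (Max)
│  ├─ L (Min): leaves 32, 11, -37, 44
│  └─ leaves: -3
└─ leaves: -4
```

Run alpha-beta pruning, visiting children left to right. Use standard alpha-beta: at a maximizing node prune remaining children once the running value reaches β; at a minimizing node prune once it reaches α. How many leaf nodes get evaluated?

C [α=-∞,β=+∞]: v=31
D [α=31,β=+∞]: v=-28 after child 1 ≤ α → α-cutoff, skip 2
E [α=31,β=+∞]: v=2 after child 1 ≤ α → α-cutoff, skip 1
F [α=31,β=+∞]: v=-48 after child 1 ≤ α → α-cutoff, skip 1
B [α=-∞,β=+∞]: v=31
H [α=-∞,β=31]: v=-6
I [α=-6,β=31]: v=-25 after child 1 ≤ α → α-cutoff, skip 1
J [α=-6,β=31]: v=-20 after child 2 ≤ α → α-cutoff, skip 2
G [α=-∞,β=31]: v=-6
L [α=-∞,β=-6]: v=-37
K [α=-∞,β=-6]: v=-3
Root [α=-∞,β=+∞]: v=-6
Leaves evaluated: 18 of 25.

18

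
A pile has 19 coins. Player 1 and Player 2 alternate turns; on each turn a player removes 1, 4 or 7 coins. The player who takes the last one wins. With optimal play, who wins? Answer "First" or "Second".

i:   0  1  2  3  4  5  6  7  8  9 10 11 12 13 14 15 16 17 18 19
     L  W  L  W  W  L  W  W  L  W  L  W  W  L  W  W  L  W  L  W
Position 19 is W, so the first player wins.

First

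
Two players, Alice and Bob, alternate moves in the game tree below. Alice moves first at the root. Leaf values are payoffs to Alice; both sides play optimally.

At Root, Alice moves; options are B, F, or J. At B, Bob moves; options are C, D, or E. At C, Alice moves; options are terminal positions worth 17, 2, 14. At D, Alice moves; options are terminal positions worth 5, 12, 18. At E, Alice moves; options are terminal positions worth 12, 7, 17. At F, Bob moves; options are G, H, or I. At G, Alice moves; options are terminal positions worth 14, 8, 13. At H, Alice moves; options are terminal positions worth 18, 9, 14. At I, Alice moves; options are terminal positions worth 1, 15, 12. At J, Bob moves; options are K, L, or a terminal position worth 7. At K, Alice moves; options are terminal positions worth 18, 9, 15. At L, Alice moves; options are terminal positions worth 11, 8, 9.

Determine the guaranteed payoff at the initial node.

17

C (Alice): max(17, 2, 14) = 17
D (Alice): max(5, 12, 18) = 18
E (Alice): max(12, 7, 17) = 17
B (Bob): min(17, 18, 17) = 17
G (Alice): max(14, 8, 13) = 14
H (Alice): max(18, 9, 14) = 18
I (Alice): max(1, 15, 12) = 15
F (Bob): min(14, 18, 15) = 14
K (Alice): max(18, 9, 15) = 18
L (Alice): max(11, 8, 9) = 11
J (Bob): min(18, 11, 7) = 7
Root (Alice): max(17, 14, 7) = 17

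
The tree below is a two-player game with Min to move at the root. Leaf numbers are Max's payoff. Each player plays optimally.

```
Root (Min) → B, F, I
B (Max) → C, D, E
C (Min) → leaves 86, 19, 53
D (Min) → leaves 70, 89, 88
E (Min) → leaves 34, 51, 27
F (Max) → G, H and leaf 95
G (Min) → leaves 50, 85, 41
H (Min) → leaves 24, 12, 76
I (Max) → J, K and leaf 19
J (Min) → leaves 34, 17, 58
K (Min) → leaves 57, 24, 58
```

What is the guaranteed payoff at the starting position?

C (Min): min(86, 19, 53) = 19
D (Min): min(70, 89, 88) = 70
E (Min): min(34, 51, 27) = 27
B (Max): max(19, 70, 27) = 70
G (Min): min(50, 85, 41) = 41
H (Min): min(24, 12, 76) = 12
F (Max): max(41, 12, 95) = 95
J (Min): min(34, 17, 58) = 17
K (Min): min(57, 24, 58) = 24
I (Max): max(17, 24, 19) = 24
Root (Min): min(70, 95, 24) = 24

24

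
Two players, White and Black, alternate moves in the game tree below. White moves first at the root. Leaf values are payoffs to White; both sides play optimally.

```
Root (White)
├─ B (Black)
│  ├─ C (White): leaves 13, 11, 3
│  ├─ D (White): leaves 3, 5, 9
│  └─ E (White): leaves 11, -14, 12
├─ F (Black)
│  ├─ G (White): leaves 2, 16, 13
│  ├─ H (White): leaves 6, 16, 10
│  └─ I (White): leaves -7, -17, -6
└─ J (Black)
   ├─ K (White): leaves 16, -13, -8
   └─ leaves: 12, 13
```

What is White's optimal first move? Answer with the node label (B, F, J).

J

C (White): max(13, 11, 3) = 13
D (White): max(3, 5, 9) = 9
E (White): max(11, -14, 12) = 12
B (Black): min(13, 9, 12) = 9
G (White): max(2, 16, 13) = 16
H (White): max(6, 16, 10) = 16
I (White): max(-7, -17, -6) = -6
F (Black): min(16, 16, -6) = -6
K (White): max(16, -13, -8) = 16
J (Black): min(16, 12, 13) = 12
Root (White): max(9, -6, 12) = 12
White picks the child with the highest value: J (value 12).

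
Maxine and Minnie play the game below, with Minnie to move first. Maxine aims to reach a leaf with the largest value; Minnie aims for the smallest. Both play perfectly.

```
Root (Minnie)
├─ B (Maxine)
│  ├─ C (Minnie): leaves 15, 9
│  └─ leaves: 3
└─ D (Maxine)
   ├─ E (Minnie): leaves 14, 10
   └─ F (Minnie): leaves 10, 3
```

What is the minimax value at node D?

10

E: min(14, 10) = 10
F: min(10, 3) = 3
D: max(10, 3) = 10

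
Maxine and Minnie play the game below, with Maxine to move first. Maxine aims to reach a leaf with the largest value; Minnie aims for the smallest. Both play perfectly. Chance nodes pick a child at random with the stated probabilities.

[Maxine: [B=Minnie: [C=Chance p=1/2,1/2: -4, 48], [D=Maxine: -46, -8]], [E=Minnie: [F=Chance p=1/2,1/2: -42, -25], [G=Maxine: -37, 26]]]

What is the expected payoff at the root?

-8

C (Chance): 1/2·-4 + 1/2·48 = 22
D (Maxine): max(-46, -8) = -8
B (Minnie): min(22, -8) = -8
F (Chance): 1/2·-42 + 1/2·-25 = -33.5
G (Maxine): max(-37, 26) = 26
E (Minnie): min(-33.5, 26) = -33.5
Root (Maxine): max(-8, -33.5) = -8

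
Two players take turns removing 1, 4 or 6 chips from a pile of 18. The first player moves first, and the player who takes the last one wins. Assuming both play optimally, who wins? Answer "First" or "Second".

First

i:   0  1  2  3  4  5  6  7  8  9 10 11 12 13 14 15 16 17 18
     L  W  L  W  W  L  W  L  W  W  L  W  L  W  W  L  W  L  W
Position 18 is W, so the first player wins.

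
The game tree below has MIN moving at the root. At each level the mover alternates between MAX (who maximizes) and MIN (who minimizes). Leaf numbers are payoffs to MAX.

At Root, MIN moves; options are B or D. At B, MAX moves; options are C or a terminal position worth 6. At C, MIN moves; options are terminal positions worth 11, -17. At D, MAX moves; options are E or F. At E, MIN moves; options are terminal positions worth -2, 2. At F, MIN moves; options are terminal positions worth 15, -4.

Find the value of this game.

C (MIN): min(11, -17) = -17
B (MAX): max(-17, 6) = 6
E (MIN): min(-2, 2) = -2
F (MIN): min(15, -4) = -4
D (MAX): max(-2, -4) = -2
Root (MIN): min(6, -2) = -2

-2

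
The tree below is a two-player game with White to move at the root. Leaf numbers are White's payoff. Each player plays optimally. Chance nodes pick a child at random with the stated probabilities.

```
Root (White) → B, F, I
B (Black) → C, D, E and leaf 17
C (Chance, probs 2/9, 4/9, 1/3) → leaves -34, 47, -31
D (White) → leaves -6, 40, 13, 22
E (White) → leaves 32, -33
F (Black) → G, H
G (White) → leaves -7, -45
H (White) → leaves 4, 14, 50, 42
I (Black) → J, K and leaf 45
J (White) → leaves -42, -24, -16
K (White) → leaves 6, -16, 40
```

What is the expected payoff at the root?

C (Chance): 2/9·-34 + 4/9·47 + 1/3·-31 = 3
D (White): max(-6, 40, 13, 22) = 40
E (White): max(32, -33) = 32
B (Black): min(3, 40, 32, 17) = 3
G (White): max(-7, -45) = -7
H (White): max(4, 14, 50, 42) = 50
F (Black): min(-7, 50) = -7
J (White): max(-42, -24, -16) = -16
K (White): max(6, -16, 40) = 40
I (Black): min(-16, 40, 45) = -16
Root (White): max(3, -7, -16) = 3

3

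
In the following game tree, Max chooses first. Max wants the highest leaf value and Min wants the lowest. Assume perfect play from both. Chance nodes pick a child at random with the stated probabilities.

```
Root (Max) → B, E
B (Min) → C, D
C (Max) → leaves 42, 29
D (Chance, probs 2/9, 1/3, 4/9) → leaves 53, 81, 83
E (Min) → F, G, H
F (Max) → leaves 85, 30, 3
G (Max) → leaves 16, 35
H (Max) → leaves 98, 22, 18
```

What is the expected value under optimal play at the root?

C (Max): max(42, 29) = 42
D (Chance): 2/9·53 + 1/3·81 + 4/9·83 = 75.67
B (Min): min(42, 75.67) = 42
F (Max): max(85, 30, 3) = 85
G (Max): max(16, 35) = 35
H (Max): max(98, 22, 18) = 98
E (Min): min(85, 35, 98) = 35
Root (Max): max(42, 35) = 42

42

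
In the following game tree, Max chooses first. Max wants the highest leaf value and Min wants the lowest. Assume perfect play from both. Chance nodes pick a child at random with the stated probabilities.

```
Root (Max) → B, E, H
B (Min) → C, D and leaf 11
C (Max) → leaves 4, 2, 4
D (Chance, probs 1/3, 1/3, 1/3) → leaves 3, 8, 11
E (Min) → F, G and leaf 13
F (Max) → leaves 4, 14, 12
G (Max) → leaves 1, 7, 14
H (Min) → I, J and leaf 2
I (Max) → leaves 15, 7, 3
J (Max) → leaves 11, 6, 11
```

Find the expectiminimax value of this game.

C (Max): max(4, 2, 4) = 4
D (Chance): 1/3·3 + 1/3·8 + 1/3·11 = 7.33
B (Min): min(4, 7.33, 11) = 4
F (Max): max(4, 14, 12) = 14
G (Max): max(1, 7, 14) = 14
E (Min): min(14, 14, 13) = 13
I (Max): max(15, 7, 3) = 15
J (Max): max(11, 6, 11) = 11
H (Min): min(15, 11, 2) = 2
Root (Max): max(4, 13, 2) = 13

13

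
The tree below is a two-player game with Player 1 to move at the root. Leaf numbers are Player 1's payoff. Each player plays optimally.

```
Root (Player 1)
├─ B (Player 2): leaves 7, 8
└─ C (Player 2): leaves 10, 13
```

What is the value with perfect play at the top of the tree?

B (Player 2): min(7, 8) = 7
C (Player 2): min(10, 13) = 10
Root (Player 1): max(7, 10) = 10

10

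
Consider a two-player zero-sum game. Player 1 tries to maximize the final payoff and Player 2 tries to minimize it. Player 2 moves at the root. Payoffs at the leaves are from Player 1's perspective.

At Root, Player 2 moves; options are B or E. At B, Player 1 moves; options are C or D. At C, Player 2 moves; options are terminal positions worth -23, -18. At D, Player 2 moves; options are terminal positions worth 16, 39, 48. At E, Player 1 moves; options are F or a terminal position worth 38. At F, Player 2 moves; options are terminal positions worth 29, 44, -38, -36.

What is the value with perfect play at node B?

16

C: min(-23, -18) = -23
D: min(16, 39, 48) = 16
B: max(-23, 16) = 16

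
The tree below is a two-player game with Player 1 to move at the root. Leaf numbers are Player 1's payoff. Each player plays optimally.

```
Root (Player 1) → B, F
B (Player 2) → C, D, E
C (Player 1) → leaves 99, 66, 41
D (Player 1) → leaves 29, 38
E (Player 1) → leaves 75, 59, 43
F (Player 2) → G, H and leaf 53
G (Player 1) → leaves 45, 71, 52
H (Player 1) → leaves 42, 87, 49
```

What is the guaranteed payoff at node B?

C: max(99, 66, 41) = 99
D: max(29, 38) = 38
E: max(75, 59, 43) = 75
B: min(99, 38, 75) = 38

38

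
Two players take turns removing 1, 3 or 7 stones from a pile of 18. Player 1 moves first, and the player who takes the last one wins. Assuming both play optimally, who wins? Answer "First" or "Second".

Second

W/L table (W = player to move can force a win):
i:   0  1  2  3  4  5  6  7  8  9 10 11 12 13 14 15 16 17 18
     L  W  L  W  L  W  L  W  L  W  L  W  L  W  L  W  L  W  L
Position 18 is L, so the second player wins.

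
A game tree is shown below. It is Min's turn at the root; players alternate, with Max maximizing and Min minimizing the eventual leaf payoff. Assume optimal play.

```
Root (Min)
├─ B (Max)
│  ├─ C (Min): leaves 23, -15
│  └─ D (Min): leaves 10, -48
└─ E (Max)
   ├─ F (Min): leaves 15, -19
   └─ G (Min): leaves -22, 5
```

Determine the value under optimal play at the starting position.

-19

C (Min): min(23, -15) = -15
D (Min): min(10, -48) = -48
B (Max): max(-15, -48) = -15
F (Min): min(15, -19) = -19
G (Min): min(-22, 5) = -22
E (Max): max(-19, -22) = -19
Root (Min): min(-15, -19) = -19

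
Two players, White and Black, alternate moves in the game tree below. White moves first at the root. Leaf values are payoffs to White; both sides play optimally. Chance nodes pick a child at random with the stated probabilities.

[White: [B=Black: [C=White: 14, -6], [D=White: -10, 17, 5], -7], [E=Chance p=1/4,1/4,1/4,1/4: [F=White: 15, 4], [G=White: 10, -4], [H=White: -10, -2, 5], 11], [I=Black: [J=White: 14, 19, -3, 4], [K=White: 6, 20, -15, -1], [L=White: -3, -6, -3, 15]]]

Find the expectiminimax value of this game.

C (White): max(14, -6) = 14
D (White): max(-10, 17, 5) = 17
B (Black): min(14, 17, -7) = -7
F (White): max(15, 4) = 15
G (White): max(10, -4) = 10
H (White): max(-10, -2, 5) = 5
E (Chance): 1/4·15 + 1/4·10 + 1/4·5 + 1/4·11 = 10.25
J (White): max(14, 19, -3, 4) = 19
K (White): max(6, 20, -15, -1) = 20
L (White): max(-3, -6, -3, 15) = 15
I (Black): min(19, 20, 15) = 15
Root (White): max(-7, 10.25, 15) = 15

15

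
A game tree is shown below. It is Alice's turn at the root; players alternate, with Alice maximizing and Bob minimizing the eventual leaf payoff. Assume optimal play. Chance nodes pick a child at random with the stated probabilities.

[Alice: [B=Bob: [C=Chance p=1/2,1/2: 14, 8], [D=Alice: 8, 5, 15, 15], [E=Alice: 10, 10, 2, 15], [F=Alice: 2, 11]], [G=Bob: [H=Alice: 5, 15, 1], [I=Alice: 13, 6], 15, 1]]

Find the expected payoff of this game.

11

C (Chance): 1/2·14 + 1/2·8 = 11
D (Alice): max(8, 5, 15, 15) = 15
E (Alice): max(10, 10, 2, 15) = 15
F (Alice): max(2, 11) = 11
B (Bob): min(11, 15, 15, 11) = 11
H (Alice): max(5, 15, 1) = 15
I (Alice): max(13, 6) = 13
G (Bob): min(15, 13, 15, 1) = 1
Root (Alice): max(11, 1) = 11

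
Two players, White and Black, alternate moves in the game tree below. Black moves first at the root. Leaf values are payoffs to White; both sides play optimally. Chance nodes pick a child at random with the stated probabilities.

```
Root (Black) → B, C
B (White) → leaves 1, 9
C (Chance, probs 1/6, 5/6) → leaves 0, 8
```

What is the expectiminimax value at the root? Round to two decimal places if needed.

6.67

B (White): max(1, 9) = 9
C (Chance): 1/6·0 + 5/6·8 = 6.67
Root (Black): min(9, 6.67) = 6.67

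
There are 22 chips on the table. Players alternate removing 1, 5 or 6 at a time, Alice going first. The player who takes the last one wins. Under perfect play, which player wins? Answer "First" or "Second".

Second

Positions where the player to move wins (W) vs loses (L):
i:   0  1  2  3  4  5  6  7  8  9 10 11 12 13 14 15 16 17 18 19 20 21 22
     L  W  L  W  L  W  W  W  W  W  W  L  W  L  W  L  W  W  W  W  W  W  L
Position 22 is L, so the second player wins.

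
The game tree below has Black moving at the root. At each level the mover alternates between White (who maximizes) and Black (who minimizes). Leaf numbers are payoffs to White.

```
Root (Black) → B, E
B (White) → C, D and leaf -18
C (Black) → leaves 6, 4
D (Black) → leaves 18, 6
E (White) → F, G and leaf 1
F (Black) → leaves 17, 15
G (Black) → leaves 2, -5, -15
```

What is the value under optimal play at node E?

15

F: min(17, 15) = 15
G: min(2, -5, -15) = -15
E: max(15, -15, 1) = 15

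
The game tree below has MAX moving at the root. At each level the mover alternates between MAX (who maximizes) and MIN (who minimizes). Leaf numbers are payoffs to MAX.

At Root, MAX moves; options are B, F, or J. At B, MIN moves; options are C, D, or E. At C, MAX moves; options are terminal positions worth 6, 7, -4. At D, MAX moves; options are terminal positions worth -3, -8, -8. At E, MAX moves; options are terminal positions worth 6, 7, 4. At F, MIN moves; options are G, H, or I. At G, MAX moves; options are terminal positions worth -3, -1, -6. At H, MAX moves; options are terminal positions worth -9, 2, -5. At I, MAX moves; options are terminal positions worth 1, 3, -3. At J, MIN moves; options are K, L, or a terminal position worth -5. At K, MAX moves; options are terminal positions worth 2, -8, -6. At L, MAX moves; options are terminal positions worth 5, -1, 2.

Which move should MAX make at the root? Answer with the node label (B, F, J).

C (MAX): max(6, 7, -4) = 7
D (MAX): max(-3, -8, -8) = -3
E (MAX): max(6, 7, 4) = 7
B (MIN): min(7, -3, 7) = -3
G (MAX): max(-3, -1, -6) = -1
H (MAX): max(-9, 2, -5) = 2
I (MAX): max(1, 3, -3) = 3
F (MIN): min(-1, 2, 3) = -1
K (MAX): max(2, -8, -6) = 2
L (MAX): max(5, -1, 2) = 5
J (MIN): min(2, 5, -5) = -5
Root (MAX): max(-3, -1, -5) = -1
MAX picks the child with the highest value: F (value -1).

F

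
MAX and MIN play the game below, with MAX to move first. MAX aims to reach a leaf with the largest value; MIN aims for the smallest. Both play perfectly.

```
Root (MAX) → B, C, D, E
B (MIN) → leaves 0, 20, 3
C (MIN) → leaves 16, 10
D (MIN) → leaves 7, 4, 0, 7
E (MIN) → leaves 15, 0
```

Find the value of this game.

B (MIN): min(0, 20, 3) = 0
C (MIN): min(16, 10) = 10
D (MIN): min(7, 4, 0, 7) = 0
E (MIN): min(15, 0) = 0
Root (MAX): max(0, 10, 0, 0) = 10

10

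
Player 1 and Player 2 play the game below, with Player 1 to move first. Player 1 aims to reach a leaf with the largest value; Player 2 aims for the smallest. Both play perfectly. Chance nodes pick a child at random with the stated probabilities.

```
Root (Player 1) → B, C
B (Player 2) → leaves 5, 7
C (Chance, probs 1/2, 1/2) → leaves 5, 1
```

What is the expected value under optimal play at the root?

5

B (Player 2): min(5, 7) = 5
C (Chance): 1/2·5 + 1/2·1 = 3
Root (Player 1): max(5, 3) = 5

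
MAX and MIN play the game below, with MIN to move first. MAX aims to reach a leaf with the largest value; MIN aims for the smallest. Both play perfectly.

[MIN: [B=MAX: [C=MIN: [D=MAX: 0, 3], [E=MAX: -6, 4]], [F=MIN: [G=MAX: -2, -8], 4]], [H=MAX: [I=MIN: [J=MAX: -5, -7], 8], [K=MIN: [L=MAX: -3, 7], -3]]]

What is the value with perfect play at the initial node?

-3

D (MAX): max(0, 3) = 3
E (MAX): max(-6, 4) = 4
C (MIN): min(3, 4) = 3
G (MAX): max(-2, -8) = -2
F (MIN): min(-2, 4) = -2
B (MAX): max(3, -2) = 3
J (MAX): max(-5, -7) = -5
I (MIN): min(-5, 8) = -5
L (MAX): max(-3, 7) = 7
K (MIN): min(7, -3) = -3
H (MAX): max(-5, -3) = -3
Root (MIN): min(3, -3) = -3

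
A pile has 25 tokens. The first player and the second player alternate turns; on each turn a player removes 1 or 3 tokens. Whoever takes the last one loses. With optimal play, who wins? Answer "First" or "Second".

Second

Mark each pile size as W (mover wins) or L (mover loses):
i:   0  1  2  3  4  5  6  7  8  9 10 11 12 13 14 15 16 17 18 19 20 21 22 23 24 25
     W  L  W  L  W  L  W  L  W  L  W  L  W  L  W  L  W  L  W  L  W  L  W  L  W  L
Position 25 is L, so the second player wins.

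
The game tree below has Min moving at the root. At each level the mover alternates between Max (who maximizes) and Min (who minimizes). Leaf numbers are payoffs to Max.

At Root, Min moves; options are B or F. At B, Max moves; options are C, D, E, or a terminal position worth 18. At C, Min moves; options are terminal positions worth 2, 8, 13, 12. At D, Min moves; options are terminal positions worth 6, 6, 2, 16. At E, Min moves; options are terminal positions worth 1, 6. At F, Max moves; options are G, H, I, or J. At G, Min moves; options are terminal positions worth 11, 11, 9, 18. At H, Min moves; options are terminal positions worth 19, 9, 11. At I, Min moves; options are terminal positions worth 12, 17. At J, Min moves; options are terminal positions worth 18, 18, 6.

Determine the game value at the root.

12

C (Min): min(2, 8, 13, 12) = 2
D (Min): min(6, 6, 2, 16) = 2
E (Min): min(1, 6) = 1
B (Max): max(2, 2, 1, 18) = 18
G (Min): min(11, 11, 9, 18) = 9
H (Min): min(19, 9, 11) = 9
I (Min): min(12, 17) = 12
J (Min): min(18, 18, 6) = 6
F (Max): max(9, 9, 12, 6) = 12
Root (Min): min(18, 12) = 12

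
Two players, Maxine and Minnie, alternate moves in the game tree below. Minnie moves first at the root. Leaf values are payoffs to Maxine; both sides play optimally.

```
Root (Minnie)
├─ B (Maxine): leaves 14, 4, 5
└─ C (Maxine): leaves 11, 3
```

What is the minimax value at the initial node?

11

B (Maxine): max(14, 4, 5) = 14
C (Maxine): max(11, 3) = 11
Root (Minnie): min(14, 11) = 11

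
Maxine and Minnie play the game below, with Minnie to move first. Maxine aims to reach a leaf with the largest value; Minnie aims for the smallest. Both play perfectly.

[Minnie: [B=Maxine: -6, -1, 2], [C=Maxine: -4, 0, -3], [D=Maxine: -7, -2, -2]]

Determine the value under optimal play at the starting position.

-2

B (Maxine): max(-6, -1, 2) = 2
C (Maxine): max(-4, 0, -3) = 0
D (Maxine): max(-7, -2, -2) = -2
Root (Minnie): min(2, 0, -2) = -2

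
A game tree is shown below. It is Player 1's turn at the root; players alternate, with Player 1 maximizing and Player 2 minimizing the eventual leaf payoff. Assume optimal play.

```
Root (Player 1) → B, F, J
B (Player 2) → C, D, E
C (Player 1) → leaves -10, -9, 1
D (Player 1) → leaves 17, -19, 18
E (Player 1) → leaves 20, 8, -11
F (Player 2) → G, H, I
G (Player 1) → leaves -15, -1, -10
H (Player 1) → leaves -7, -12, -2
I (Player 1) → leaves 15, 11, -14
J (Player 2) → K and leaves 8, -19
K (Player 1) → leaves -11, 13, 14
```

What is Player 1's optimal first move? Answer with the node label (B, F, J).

B

C (Player 1): max(-10, -9, 1) = 1
D (Player 1): max(17, -19, 18) = 18
E (Player 1): max(20, 8, -11) = 20
B (Player 2): min(1, 18, 20) = 1
G (Player 1): max(-15, -1, -10) = -1
H (Player 1): max(-7, -12, -2) = -2
I (Player 1): max(15, 11, -14) = 15
F (Player 2): min(-1, -2, 15) = -2
K (Player 1): max(-11, 13, 14) = 14
J (Player 2): min(14, 8, -19) = -19
Root (Player 1): max(1, -2, -19) = 1
Player 1 picks the child with the highest value: B (value 1).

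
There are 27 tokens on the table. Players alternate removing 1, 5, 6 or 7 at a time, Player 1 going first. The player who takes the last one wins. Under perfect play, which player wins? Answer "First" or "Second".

First

Compute winning (W) and losing (L) positions by backward induction:
i:   0  1  2  3  4  5  6  7  8  9 10 11 12 13 14 15 16 17 18 19 20 21 22 23 24 25 26 27
     L  W  L  W  L  W  W  W  W  W  W  W  L  W  L  W  L  W  W  W  W  W  W  W  L  W  L  W
Position 27 is W, so the first player wins.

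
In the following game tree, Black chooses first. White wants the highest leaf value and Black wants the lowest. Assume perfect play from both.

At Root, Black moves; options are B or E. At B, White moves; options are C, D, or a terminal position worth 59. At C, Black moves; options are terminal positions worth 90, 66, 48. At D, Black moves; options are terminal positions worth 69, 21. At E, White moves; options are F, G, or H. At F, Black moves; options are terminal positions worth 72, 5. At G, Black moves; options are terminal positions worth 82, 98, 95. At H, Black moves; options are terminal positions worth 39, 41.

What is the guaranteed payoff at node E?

82

F: min(72, 5) = 5
G: min(82, 98, 95) = 82
H: min(39, 41) = 39
E: max(5, 82, 39) = 82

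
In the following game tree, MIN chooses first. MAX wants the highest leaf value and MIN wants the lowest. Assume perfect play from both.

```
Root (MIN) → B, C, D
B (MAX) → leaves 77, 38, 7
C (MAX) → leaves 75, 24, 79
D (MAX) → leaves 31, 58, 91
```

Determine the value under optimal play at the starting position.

B (MAX): max(77, 38, 7) = 77
C (MAX): max(75, 24, 79) = 79
D (MAX): max(31, 58, 91) = 91
Root (MIN): min(77, 79, 91) = 77

77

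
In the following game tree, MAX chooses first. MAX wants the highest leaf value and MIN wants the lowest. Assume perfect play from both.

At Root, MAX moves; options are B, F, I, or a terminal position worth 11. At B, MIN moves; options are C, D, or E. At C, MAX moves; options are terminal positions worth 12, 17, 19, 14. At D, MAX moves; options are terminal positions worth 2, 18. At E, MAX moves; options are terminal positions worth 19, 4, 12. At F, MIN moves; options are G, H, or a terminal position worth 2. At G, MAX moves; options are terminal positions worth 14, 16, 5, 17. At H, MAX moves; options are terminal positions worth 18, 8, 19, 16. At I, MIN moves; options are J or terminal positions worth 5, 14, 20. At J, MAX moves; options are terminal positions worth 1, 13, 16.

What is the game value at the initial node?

18

C (MAX): max(12, 17, 19, 14) = 19
D (MAX): max(2, 18) = 18
E (MAX): max(19, 4, 12) = 19
B (MIN): min(19, 18, 19) = 18
G (MAX): max(14, 16, 5, 17) = 17
H (MAX): max(18, 8, 19, 16) = 19
F (MIN): min(17, 19, 2) = 2
J (MAX): max(1, 13, 16) = 16
I (MIN): min(16, 5, 14, 20) = 5
Root (MAX): max(18, 2, 5, 11) = 18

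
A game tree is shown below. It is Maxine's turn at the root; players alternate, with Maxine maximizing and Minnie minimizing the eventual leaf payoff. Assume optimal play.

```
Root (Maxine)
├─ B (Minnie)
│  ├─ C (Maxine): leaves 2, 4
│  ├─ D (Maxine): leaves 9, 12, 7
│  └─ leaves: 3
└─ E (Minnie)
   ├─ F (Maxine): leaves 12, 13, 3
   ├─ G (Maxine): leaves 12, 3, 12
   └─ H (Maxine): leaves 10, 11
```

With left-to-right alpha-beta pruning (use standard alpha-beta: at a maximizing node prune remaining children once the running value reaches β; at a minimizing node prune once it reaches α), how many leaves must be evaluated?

C [α=-∞,β=+∞]: v=4
D [α=-∞,β=4]: v=9 after child 1 ≥ β → β-cutoff, skip 2
B [α=-∞,β=+∞]: v=3
F [α=3,β=+∞]: v=13
G [α=3,β=13]: v=12
H [α=3,β=12]: v=11
E [α=3,β=+∞]: v=11
Root [α=-∞,β=+∞]: v=11
Leaves evaluated: 12 of 14.

12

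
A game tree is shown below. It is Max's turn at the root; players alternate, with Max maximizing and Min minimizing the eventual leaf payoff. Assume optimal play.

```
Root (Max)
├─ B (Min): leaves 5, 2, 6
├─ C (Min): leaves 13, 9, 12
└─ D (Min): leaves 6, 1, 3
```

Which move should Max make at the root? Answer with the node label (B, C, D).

B (Min): min(5, 2, 6) = 2
C (Min): min(13, 9, 12) = 9
D (Min): min(6, 1, 3) = 1
Root (Max): max(2, 9, 1) = 9
Max picks the child with the highest value: C (value 9).

C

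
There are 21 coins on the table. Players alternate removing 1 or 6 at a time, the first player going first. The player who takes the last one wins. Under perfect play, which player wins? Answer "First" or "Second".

Second

i:   0  1  2  3  4  5  6  7  8  9 10 11 12 13 14 15 16 17 18 19 20 21
     L  W  L  W  L  W  W  L  W  L  W  L  W  W  L  W  L  W  L  W  W  L
Position 21 is L, so the second player wins.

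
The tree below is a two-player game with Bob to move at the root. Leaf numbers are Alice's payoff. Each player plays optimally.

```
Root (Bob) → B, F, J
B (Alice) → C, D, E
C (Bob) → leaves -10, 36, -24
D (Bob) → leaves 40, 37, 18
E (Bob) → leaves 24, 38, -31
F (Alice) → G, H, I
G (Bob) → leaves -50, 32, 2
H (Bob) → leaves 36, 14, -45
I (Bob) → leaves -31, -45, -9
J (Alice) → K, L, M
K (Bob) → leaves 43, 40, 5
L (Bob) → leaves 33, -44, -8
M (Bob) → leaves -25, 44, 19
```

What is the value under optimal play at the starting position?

-45

C (Bob): min(-10, 36, -24) = -24
D (Bob): min(40, 37, 18) = 18
E (Bob): min(24, 38, -31) = -31
B (Alice): max(-24, 18, -31) = 18
G (Bob): min(-50, 32, 2) = -50
H (Bob): min(36, 14, -45) = -45
I (Bob): min(-31, -45, -9) = -45
F (Alice): max(-50, -45, -45) = -45
K (Bob): min(43, 40, 5) = 5
L (Bob): min(33, -44, -8) = -44
M (Bob): min(-25, 44, 19) = -25
J (Alice): max(5, -44, -25) = 5
Root (Bob): min(18, -45, 5) = -45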